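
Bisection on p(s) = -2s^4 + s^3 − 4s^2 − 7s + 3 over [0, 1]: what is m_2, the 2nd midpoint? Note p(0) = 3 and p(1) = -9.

0.25

p(0.5) = -1.5 < 0, so the root lies in [0, 0.5]
p(0.25) = 1.007812 > 0, so the root lies in [0.25, 0.5]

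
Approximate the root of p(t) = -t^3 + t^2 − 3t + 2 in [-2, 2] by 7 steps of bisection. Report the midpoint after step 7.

0.71875

t = 0 gives p = 2, positive; keep [0, 2]
t = 1 gives p = -1, negative; keep [0, 1]
t = 0.5 gives p = 0.625, positive; keep [0.5, 1]
t = 0.75 gives p = -0.1094, negative; keep [0.5, 0.75]
t = 0.625 gives p = 0.2715, positive; keep [0.625, 0.75]
t = 0.6875 gives p = 0.0852, positive; keep [0.6875, 0.75]
t = 0.71875 gives p = -0.011, negative; keep [0.6875, 0.71875]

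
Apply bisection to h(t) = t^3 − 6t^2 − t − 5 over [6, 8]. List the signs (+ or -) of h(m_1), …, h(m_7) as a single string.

midpoint 7: h = 37 > 0 → [6, 7]
midpoint 6.5: h = 9.625 > 0 → [6, 6.5]
midpoint 6.25: h = -1.484375 < 0 → [6.25, 6.5]
midpoint 6.375: h = 3.8652 > 0 → [6.25, 6.375]
midpoint 6.3125: h = 1.1399 > 0 → [6.25, 6.3125]
midpoint 6.28125: h = -0.1848 < 0 → [6.28125, 6.3125]
midpoint 6.296875: h = 0.4744 > 0 → [6.28125, 6.296875]

++-++-+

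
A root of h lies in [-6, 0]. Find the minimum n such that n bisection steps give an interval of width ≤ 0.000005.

21

Width after n steps is 6/2^n. Need 2^n ≥ 6/0.000005 = 1200000.
2^20 = 1048576 < 1200000 ≤ 2^21 = 2097152, so n = 21.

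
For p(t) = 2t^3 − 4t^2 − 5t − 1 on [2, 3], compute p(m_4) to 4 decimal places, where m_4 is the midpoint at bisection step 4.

0.4917

t = 2.5 gives p = -7.25, negative; keep [2.5, 3]
t = 2.75 gives p = -3.40625, negative; keep [2.75, 3]
t = 2.875 gives p = -0.910156, negative; keep [2.875, 3]
t = 2.9375 gives p = 0.4917, positive; keep [2.875, 2.9375]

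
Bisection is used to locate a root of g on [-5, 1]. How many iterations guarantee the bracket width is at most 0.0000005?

Width after n steps is 6/2^n. Need 2^n ≥ 6/0.0000005 = 12000000.
2^23 = 8388608 < 12000000 ≤ 2^24 = 16777216, so n = 24.

24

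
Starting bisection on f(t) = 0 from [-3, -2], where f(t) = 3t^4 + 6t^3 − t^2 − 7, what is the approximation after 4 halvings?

f(-2.5) = 10.1875 > 0, so the root lies in [-2.5, -2]
f(-2.25) = -3.519531 < 0, so the root lies in [-2.5, -2.25]
f(-2.375) = 2.43042 > 0, so the root lies in [-2.375, -2.25]
f(-2.3125) = -0.7541 < 0, so the root lies in [-2.375, -2.3125]

-2.3125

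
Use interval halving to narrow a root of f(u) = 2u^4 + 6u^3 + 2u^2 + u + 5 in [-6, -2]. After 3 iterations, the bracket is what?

[-3, -2.5]

u = -4 gives f = 161, positive; keep [-4, -2]
u = -3 gives f = 20, positive; keep [-3, -2]
u = -2.5 gives f = -0.625, negative; keep [-3, -2.5]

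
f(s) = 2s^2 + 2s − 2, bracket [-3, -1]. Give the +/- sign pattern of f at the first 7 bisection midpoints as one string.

m = -2, f(m) = 2 (+); new bracket [-2, -1]
m = -1.5, f(m) = -0.5 (−); new bracket [-2, -1.5]
m = -1.75, f(m) = 0.625 (+); new bracket [-1.75, -1.5]
m = -1.625, f(m) = 0.0312 (+); new bracket [-1.625, -1.5]
m = -1.5625, f(m) = -0.2422 (−); new bracket [-1.625, -1.5625]
m = -1.59375, f(m) = -0.1074 (−); new bracket [-1.625, -1.59375]
m = -1.609375, f(m) = -0.0386 (−); new bracket [-1.625, -1.609375]

+-++---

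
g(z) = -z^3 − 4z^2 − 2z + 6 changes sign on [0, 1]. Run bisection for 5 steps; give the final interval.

midpoint 0.5: g = 3.875 > 0 → [0.5, 1]
midpoint 0.75: g = 1.828125 > 0 → [0.75, 1]
midpoint 0.875: g = 0.517578 > 0 → [0.875, 1]
midpoint 0.9375: g = -0.2146 < 0 → [0.875, 0.9375]
midpoint 0.90625: g = 0.1581 > 0 → [0.90625, 0.9375]

[0.90625, 0.9375]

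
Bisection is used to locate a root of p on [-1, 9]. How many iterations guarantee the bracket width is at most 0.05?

Width after n steps is 10/2^n. Need 2^n ≥ 10/0.05 = 200.
2^7 = 128 < 200 ≤ 2^8 = 256, so n = 8.

8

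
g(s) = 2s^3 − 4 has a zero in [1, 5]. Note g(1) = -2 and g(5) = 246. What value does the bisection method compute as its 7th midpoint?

1.28125

g(3) = 50 > 0, so the root lies in [1, 3]
g(2) = 12 > 0, so the root lies in [1, 2]
g(1.5) = 2.75 > 0, so the root lies in [1, 1.5]
g(1.25) = -0.0938 < 0, so the root lies in [1.25, 1.5]
g(1.375) = 1.1992 > 0, so the root lies in [1.25, 1.375]
g(1.3125) = 0.522 > 0, so the root lies in [1.25, 1.3125]
g(1.28125) = 0.2066 > 0, so the root lies in [1.25, 1.28125]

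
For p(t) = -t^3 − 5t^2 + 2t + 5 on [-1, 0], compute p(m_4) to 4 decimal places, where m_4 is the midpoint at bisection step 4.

m = -0.5, p(m) = 2.875 (+); new bracket [-1, -0.5]
m = -0.75, p(m) = 1.109375 (+); new bracket [-1, -0.75]
m = -0.875, p(m) = 0.091797 (+); new bracket [-1, -0.875]
m = -0.9375, p(m) = -0.4456 (−); new bracket [-0.9375, -0.875]

-0.4456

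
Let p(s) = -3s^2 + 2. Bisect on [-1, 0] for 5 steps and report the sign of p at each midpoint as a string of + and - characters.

m = -0.5, p(m) = 1.25 (+); new bracket [-1, -0.5]
m = -0.75, p(m) = 0.3125 (+); new bracket [-1, -0.75]
m = -0.875, p(m) = -0.296875 (−); new bracket [-0.875, -0.75]
m = -0.8125, p(m) = 0.0195 (+); new bracket [-0.875, -0.8125]
m = -0.84375, p(m) = -0.1357 (−); new bracket [-0.84375, -0.8125]

++-+-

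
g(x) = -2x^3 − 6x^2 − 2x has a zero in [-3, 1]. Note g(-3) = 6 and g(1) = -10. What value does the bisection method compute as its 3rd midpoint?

x = -1 gives g = -2, negative; keep [-3, -1]
x = -2 gives g = -4, negative; keep [-3, -2]
x = -2.5 gives g = -1.25, negative; keep [-3, -2.5]

-2.5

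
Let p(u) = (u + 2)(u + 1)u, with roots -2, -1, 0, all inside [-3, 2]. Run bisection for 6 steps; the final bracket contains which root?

p(-0.5) = -0.375 < 0, so the root lies in [-0.5, 2]
p(0.75) = 3.609375 > 0, so the root lies in [-0.5, 0.75]
p(0.125) = 0.298828 > 0, so the root lies in [-0.5, 0.125]
p(-0.1875) = -0.2761 < 0, so the root lies in [-0.1875, 0.125]
p(-0.03125) = -0.0596 < 0, so the root lies in [-0.03125, 0.125]
p(0.046875) = 0.1004 > 0, so the root lies in [-0.03125, 0.046875]

0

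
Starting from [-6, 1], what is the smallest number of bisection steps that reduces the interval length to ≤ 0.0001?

17

Width after n steps is 7/2^n. Need 2^n ≥ 7/0.0001 = 70000.
2^16 = 65536 < 70000 ≤ 2^17 = 131072, so n = 17.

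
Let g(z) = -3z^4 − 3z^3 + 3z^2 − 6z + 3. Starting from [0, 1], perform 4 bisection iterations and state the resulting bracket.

m = 0.5, g(m) = 0.1875 (+); new bracket [0.5, 1]
m = 0.75, g(m) = -2.027344 (−); new bracket [0.5, 0.75]
m = 0.625, g(m) = -0.768311 (−); new bracket [0.5, 0.625]
m = 0.5625, g(m) = -0.2601 (−); new bracket [0.5, 0.5625]

[0.5, 0.5625]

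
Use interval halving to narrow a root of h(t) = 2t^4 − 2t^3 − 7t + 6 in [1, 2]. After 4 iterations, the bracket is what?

m = 1.5, h(m) = -1.125 (−); new bracket [1.5, 2]
m = 1.75, h(m) = 1.789062 (+); new bracket [1.5, 1.75]
m = 1.625, h(m) = -0.01123 (−); new bracket [1.625, 1.75]
m = 1.6875, h(m) = 0.795 (+); new bracket [1.625, 1.6875]

[1.625, 1.6875]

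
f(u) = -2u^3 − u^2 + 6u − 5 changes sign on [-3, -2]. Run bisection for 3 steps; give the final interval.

[-2.375, -2.25]

f(-2.5) = 5 > 0, so the root lies in [-2.5, -2]
f(-2.25) = -0.78125 < 0, so the root lies in [-2.5, -2.25]
f(-2.375) = 1.902344 > 0, so the root lies in [-2.375, -2.25]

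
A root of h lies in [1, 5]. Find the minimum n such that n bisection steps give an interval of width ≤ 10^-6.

Width after n steps is 4/2^n. Need 2^n ≥ 4/10^-6 = 4000000.
2^21 = 2097152 < 4000000 ≤ 2^22 = 4194304, so n = 22.

22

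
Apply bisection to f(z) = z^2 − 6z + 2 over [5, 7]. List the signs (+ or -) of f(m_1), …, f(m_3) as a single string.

+-+

m = 6, f(m) = 2 (+); new bracket [5, 6]
m = 5.5, f(m) = -0.75 (−); new bracket [5.5, 6]
m = 5.75, f(m) = 0.5625 (+); new bracket [5.5, 5.75]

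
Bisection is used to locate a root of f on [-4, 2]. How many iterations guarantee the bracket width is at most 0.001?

13

Width after n steps is 6/2^n. Need 2^n ≥ 6/0.001 = 6000.
2^12 = 4096 < 6000 ≤ 2^13 = 8192, so n = 13.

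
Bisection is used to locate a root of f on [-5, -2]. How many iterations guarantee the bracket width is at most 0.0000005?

23

Width after n steps is 3/2^n. Need 2^n ≥ 3/0.0000005 = 6000000.
2^22 = 4194304 < 6000000 ≤ 2^23 = 8388608, so n = 23.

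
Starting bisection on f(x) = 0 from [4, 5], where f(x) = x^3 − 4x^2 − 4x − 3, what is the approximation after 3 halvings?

f(4.5) = -10.875 < 0, so the root lies in [4.5, 5]
f(4.75) = -5.078125 < 0, so the root lies in [4.75, 5]
f(4.875) = -1.705078 < 0, so the root lies in [4.875, 5]

4.875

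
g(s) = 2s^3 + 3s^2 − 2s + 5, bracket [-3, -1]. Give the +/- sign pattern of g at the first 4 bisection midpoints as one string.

+-+-

m = -2, g(m) = 5 (+); new bracket [-3, -2]
m = -2.5, g(m) = -2.5 (−); new bracket [-2.5, -2]
m = -2.25, g(m) = 1.90625 (+); new bracket [-2.5, -2.25]
m = -2.375, g(m) = -0.1211 (−); new bracket [-2.375, -2.25]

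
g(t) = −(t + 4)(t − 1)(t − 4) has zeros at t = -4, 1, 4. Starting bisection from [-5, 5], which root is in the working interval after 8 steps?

-4

m = 0, g(m) = -16 (−); new bracket [-5, 0]
m = -2.5, g(m) = -34.125 (−); new bracket [-5, -2.5]
m = -3.75, g(m) = -9.203125 (−); new bracket [-5, -3.75]
m = -4.375, g(m) = 16.8809 (+); new bracket [-4.375, -3.75]
m = -4.0625, g(m) = 2.551 (+); new bracket [-4.0625, -3.75]
m = -3.90625, g(m) = -3.6366 (−); new bracket [-4.0625, -3.90625]
m = -3.984375, g(m) = -0.6218 (−); new bracket [-4.0625, -3.984375]
m = -4.0234375, g(m) = 0.9447 (+); new bracket [-4.0234375, -3.984375]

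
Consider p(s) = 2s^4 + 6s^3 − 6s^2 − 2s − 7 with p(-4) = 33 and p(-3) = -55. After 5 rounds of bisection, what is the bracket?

m = -3.5, p(m) = -30.625 (−); new bracket [-4, -3.5]
m = -3.75, p(m) = -4.773438 (−); new bracket [-4, -3.75]
m = -3.875, p(m) = 12.480957 (+); new bracket [-3.875, -3.75]
m = -3.8125, p(m) = 3.4639 (+); new bracket [-3.8125, -3.75]
m = -3.78125, p(m) = -0.75 (−); new bracket [-3.8125, -3.78125]

[-3.8125, -3.78125]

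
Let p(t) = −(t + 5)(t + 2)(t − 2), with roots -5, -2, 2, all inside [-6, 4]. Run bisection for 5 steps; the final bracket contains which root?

2

midpoint -1: p = 12 > 0 → [-1, 4]
midpoint 1.5: p = 11.375 > 0 → [1.5, 4]
midpoint 2.75: p = -27.609375 < 0 → [1.5, 2.75]
midpoint 2.125: p = -3.6738 < 0 → [1.5, 2.125]
midpoint 1.8125: p = 4.8699 > 0 → [1.8125, 2.125]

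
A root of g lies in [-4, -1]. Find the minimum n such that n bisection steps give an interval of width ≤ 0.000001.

Width after n steps is 3/2^n. Need 2^n ≥ 3/0.000001 = 3000000.
2^21 = 2097152 < 3000000 ≤ 2^22 = 4194304, so n = 22.

22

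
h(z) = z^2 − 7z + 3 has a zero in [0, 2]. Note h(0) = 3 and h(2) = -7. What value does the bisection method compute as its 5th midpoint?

0.4375

h(1) = -3 < 0, so the root lies in [0, 1]
h(0.5) = -0.25 < 0, so the root lies in [0, 0.5]
h(0.25) = 1.3125 > 0, so the root lies in [0.25, 0.5]
h(0.375) = 0.5156 > 0, so the root lies in [0.375, 0.5]
h(0.4375) = 0.1289 > 0, so the root lies in [0.4375, 0.5]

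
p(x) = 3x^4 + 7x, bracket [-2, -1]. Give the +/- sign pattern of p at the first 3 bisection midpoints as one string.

midpoint -1.5: p = 4.6875 > 0 → [-1.5, -1]
midpoint -1.25: p = -1.425781 < 0 → [-1.5, -1.25]
midpoint -1.375: p = 1.098389 > 0 → [-1.375, -1.25]

+-+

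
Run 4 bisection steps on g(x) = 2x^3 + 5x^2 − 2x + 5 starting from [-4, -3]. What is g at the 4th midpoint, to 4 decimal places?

x = -3.5 gives g = -12.5, negative; keep [-3.5, -3]
x = -3.25 gives g = -4.34375, negative; keep [-3.25, -3]
x = -3.125 gives g = -0.957031, negative; keep [-3.125, -3]
x = -3.0625 gives g = 0.5737, positive; keep [-3.125, -3.0625]

0.5737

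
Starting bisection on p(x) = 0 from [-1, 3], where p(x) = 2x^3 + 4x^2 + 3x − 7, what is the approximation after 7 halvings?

x = 1 gives p = 2, positive; keep [-1, 1]
x = 0 gives p = -7, negative; keep [0, 1]
x = 0.5 gives p = -4.25, negative; keep [0.5, 1]
x = 0.75 gives p = -1.6562, negative; keep [0.75, 1]
x = 0.875 gives p = 0.0273, positive; keep [0.75, 0.875]
x = 0.8125 gives p = -0.8491, negative; keep [0.8125, 0.875]
x = 0.84375 gives p = -0.4197, negative; keep [0.84375, 0.875]

0.84375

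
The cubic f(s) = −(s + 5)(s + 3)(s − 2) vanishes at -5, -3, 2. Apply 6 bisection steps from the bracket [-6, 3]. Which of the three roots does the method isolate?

s = -1.5 gives f = 18.375, positive; keep [-1.5, 3]
s = 0.75 gives f = 26.953125, positive; keep [0.75, 3]
s = 1.875 gives f = 4.189453, positive; keep [1.875, 3]
s = 2.4375 gives f = -17.6931, negative; keep [1.875, 2.4375]
s = 2.15625 gives f = -5.7655, negative; keep [1.875, 2.15625]
s = 2.015625 gives f = -0.5498, negative; keep [1.875, 2.015625]

2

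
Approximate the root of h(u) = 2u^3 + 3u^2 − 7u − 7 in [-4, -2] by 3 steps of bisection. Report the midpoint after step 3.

-2.25

m = -3, h(m) = -13 (−); new bracket [-3, -2]
m = -2.5, h(m) = -2 (−); new bracket [-2.5, -2]
m = -2.25, h(m) = 1.15625 (+); new bracket [-2.5, -2.25]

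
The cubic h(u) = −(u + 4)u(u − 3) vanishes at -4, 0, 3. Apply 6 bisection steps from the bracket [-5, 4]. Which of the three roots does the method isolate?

-4

m = -0.5, h(m) = -6.125 (−); new bracket [-5, -0.5]
m = -2.75, h(m) = -19.765625 (−); new bracket [-5, -2.75]
m = -3.875, h(m) = -3.330078 (−); new bracket [-5, -3.875]
m = -4.4375, h(m) = 14.4392 (+); new bracket [-4.4375, -3.875]
m = -4.15625, h(m) = 4.6474 (+); new bracket [-4.15625, -3.875]
m = -4.015625, h(m) = 0.4402 (+); new bracket [-4.015625, -3.875]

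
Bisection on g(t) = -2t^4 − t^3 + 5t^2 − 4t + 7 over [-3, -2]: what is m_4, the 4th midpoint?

m = -2.5, g(m) = -14.25 (−); new bracket [-2.5, -2]
m = -2.25, g(m) = 1.445312 (+); new bracket [-2.5, -2.25]
m = -2.375, g(m) = -5.533691 (−); new bracket [-2.375, -2.25]
m = -2.3125, g(m) = -1.8401 (−); new bracket [-2.3125, -2.25]

-2.3125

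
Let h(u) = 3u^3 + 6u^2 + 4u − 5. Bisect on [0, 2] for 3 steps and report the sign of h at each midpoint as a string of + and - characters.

m = 1, h(m) = 8 (+); new bracket [0, 1]
m = 0.5, h(m) = -1.125 (−); new bracket [0.5, 1]
m = 0.75, h(m) = 2.640625 (+); new bracket [0.5, 0.75]

+-+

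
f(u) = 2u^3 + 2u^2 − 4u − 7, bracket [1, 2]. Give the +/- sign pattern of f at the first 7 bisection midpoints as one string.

u = 1.5 gives f = -1.75, negative; keep [1.5, 2]
u = 1.75 gives f = 2.84375, positive; keep [1.5, 1.75]
u = 1.625 gives f = 0.363281, positive; keep [1.5, 1.625]
u = 1.5625 gives f = -0.7378, negative; keep [1.5625, 1.625]
u = 1.59375 gives f = -0.1985, negative; keep [1.59375, 1.625]
u = 1.609375 gives f = 0.0795, positive; keep [1.59375, 1.609375]
u = 1.6015625 gives f = -0.0602, negative; keep [1.6015625, 1.609375]

-++--+-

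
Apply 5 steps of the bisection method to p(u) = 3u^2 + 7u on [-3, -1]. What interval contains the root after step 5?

[-2.375, -2.3125]

p(-2) = -2 < 0, so the root lies in [-3, -2]
p(-2.5) = 1.25 > 0, so the root lies in [-2.5, -2]
p(-2.25) = -0.5625 < 0, so the root lies in [-2.5, -2.25]
p(-2.375) = 0.2969 > 0, so the root lies in [-2.375, -2.25]
p(-2.3125) = -0.1445 < 0, so the root lies in [-2.375, -2.3125]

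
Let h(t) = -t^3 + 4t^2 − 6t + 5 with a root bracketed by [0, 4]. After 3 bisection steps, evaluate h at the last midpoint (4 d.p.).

m = 2, h(m) = 1 (+); new bracket [2, 4]
m = 3, h(m) = -4 (−); new bracket [2, 3]
m = 2.5, h(m) = -0.625 (−); new bracket [2, 2.5]

-0.6250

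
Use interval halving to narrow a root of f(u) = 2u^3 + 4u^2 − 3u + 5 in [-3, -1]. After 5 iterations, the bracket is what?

[-2.875, -2.8125]

u = -2 gives f = 11, positive; keep [-3, -2]
u = -2.5 gives f = 6.25, positive; keep [-3, -2.5]
u = -2.75 gives f = 1.90625, positive; keep [-3, -2.75]
u = -2.875 gives f = -0.8398, negative; keep [-2.875, -2.75]
u = -2.8125 gives f = 0.5835, positive; keep [-2.875, -2.8125]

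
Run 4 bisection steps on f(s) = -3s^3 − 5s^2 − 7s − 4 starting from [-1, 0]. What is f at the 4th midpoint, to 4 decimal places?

f(-0.5) = -1.375 < 0, so the root lies in [-1, -0.5]
f(-0.75) = -0.296875 < 0, so the root lies in [-1, -0.75]
f(-0.875) = 0.306641 > 0, so the root lies in [-0.875, -0.75]
f(-0.8125) = -0.0042 < 0, so the root lies in [-0.875, -0.8125]

-0.0042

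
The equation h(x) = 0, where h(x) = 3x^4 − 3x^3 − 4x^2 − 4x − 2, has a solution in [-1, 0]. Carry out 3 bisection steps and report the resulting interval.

m = -0.5, h(m) = -0.4375 (−); new bracket [-1, -0.5]
m = -0.75, h(m) = 0.964844 (+); new bracket [-0.75, -0.5]
m = -0.625, h(m) = 0.127686 (+); new bracket [-0.625, -0.5]

[-0.625, -0.5]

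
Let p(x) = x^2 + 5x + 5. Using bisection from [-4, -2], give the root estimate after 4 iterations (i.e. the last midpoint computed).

-3.625

x = -3 gives p = -1, negative; keep [-4, -3]
x = -3.5 gives p = -0.25, negative; keep [-4, -3.5]
x = -3.75 gives p = 0.3125, positive; keep [-3.75, -3.5]
x = -3.625 gives p = 0.0156, positive; keep [-3.625, -3.5]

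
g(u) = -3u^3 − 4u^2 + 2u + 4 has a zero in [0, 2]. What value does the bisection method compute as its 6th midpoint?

0.90625

g(1) = -1 < 0, so the root lies in [0, 1]
g(0.5) = 3.625 > 0, so the root lies in [0.5, 1]
g(0.75) = 1.984375 > 0, so the root lies in [0.75, 1]
g(0.875) = 0.6777 > 0, so the root lies in [0.875, 1]
g(0.9375) = -0.1125 < 0, so the root lies in [0.875, 0.9375]
g(0.90625) = 0.2945 > 0, so the root lies in [0.90625, 0.9375]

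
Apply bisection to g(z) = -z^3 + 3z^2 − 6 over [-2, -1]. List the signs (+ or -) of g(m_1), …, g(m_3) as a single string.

++-

z = -1.5 gives g = 4.125, positive; keep [-1.5, -1]
z = -1.25 gives g = 0.640625, positive; keep [-1.25, -1]
z = -1.125 gives g = -0.779297, negative; keep [-1.25, -1.125]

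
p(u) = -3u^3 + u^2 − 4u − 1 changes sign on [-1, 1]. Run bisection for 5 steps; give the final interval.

[-0.25, -0.1875]

midpoint 0: p = -1 < 0 → [-1, 0]
midpoint -0.5: p = 1.625 > 0 → [-0.5, 0]
midpoint -0.25: p = 0.109375 > 0 → [-0.25, 0]
midpoint -0.125: p = -0.4785 < 0 → [-0.25, -0.125]
midpoint -0.1875: p = -0.1951 < 0 → [-0.25, -0.1875]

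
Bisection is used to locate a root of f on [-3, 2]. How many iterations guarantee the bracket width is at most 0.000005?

Width after n steps is 5/2^n. Need 2^n ≥ 5/0.000005 = 1000000.
2^19 = 524288 < 1000000 ≤ 2^20 = 1048576, so n = 20.

20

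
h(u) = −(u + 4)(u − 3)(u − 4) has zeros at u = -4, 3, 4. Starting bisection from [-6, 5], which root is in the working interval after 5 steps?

-4

m = -0.5, h(m) = -55.125 (−); new bracket [-6, -0.5]
m = -3.25, h(m) = -33.984375 (−); new bracket [-6, -3.25]
m = -4.625, h(m) = 41.103516 (+); new bracket [-4.625, -3.25]
m = -3.9375, h(m) = -3.4417 (−); new bracket [-4.625, -3.9375]
m = -4.28125, h(m) = 16.9588 (+); new bracket [-4.28125, -3.9375]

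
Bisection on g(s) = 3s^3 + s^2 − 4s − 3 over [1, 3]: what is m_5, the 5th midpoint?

1.3125

m = 2, g(m) = 17 (+); new bracket [1, 2]
m = 1.5, g(m) = 3.375 (+); new bracket [1, 1.5]
m = 1.25, g(m) = -0.578125 (−); new bracket [1.25, 1.5]
m = 1.375, g(m) = 1.1895 (+); new bracket [1.25, 1.375]
m = 1.3125, g(m) = 0.2556 (+); new bracket [1.25, 1.3125]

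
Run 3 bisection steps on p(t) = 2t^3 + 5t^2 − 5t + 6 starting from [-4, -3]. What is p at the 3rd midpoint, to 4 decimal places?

2.9414

midpoint -3.5: p = -1 < 0 → [-3.5, -3]
midpoint -3.25: p = 6.40625 > 0 → [-3.5, -3.25]
midpoint -3.375: p = 2.941406 > 0 → [-3.5, -3.375]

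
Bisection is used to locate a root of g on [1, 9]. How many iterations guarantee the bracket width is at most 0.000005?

Width after n steps is 8/2^n. Need 2^n ≥ 8/0.000005 = 1600000.
2^20 = 1048576 < 1600000 ≤ 2^21 = 2097152, so n = 21.

21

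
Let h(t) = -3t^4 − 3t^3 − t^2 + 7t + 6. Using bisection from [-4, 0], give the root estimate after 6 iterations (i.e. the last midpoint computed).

-0.8125

t = -2 gives h = -36, negative; keep [-2, 0]
t = -1 gives h = -2, negative; keep [-1, 0]
t = -0.5 gives h = 2.4375, positive; keep [-1, -0.5]
t = -0.75 gives h = 0.5039, positive; keep [-1, -0.75]
t = -0.875 gives h = -0.6394, negative; keep [-0.875, -0.75]
t = -0.8125 gives h = -0.0459, negative; keep [-0.8125, -0.75]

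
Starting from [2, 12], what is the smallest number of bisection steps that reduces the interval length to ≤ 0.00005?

18

Width after n steps is 10/2^n. Need 2^n ≥ 10/0.00005 = 200000.
2^17 = 131072 < 200000 ≤ 2^18 = 262144, so n = 18.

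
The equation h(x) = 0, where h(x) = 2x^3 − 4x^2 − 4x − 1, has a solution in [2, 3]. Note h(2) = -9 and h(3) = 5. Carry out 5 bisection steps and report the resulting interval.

[2.78125, 2.8125]

h(2.5) = -4.75 < 0, so the root lies in [2.5, 3]
h(2.75) = -0.65625 < 0, so the root lies in [2.75, 3]
h(2.875) = 1.964844 > 0, so the root lies in [2.75, 2.875]
h(2.8125) = 0.604 > 0, so the root lies in [2.75, 2.8125]
h(2.78125) = -0.0385 < 0, so the root lies in [2.78125, 2.8125]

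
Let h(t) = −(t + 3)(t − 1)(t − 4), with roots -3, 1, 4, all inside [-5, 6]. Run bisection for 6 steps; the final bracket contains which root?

m = 0.5, h(m) = -6.125 (−); new bracket [-5, 0.5]
m = -2.25, h(m) = -15.234375 (−); new bracket [-5, -2.25]
m = -3.625, h(m) = 22.041016 (+); new bracket [-3.625, -2.25]
m = -2.9375, h(m) = -1.7073 (−); new bracket [-3.625, -2.9375]
m = -3.28125, h(m) = 8.7674 (+); new bracket [-3.28125, -2.9375]
m = -3.109375, h(m) = 3.1954 (+); new bracket [-3.109375, -2.9375]

-3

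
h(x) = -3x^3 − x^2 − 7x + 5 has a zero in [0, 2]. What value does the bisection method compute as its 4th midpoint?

0.625

m = 1, h(m) = -6 (−); new bracket [0, 1]
m = 0.5, h(m) = 0.875 (+); new bracket [0.5, 1]
m = 0.75, h(m) = -2.078125 (−); new bracket [0.5, 0.75]
m = 0.625, h(m) = -0.498 (−); new bracket [0.5, 0.625]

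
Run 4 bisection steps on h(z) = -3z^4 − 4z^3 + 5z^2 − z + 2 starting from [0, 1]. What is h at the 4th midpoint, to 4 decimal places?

-0.1563

m = 0.5, h(m) = 2.0625 (+); new bracket [0.5, 1]
m = 0.75, h(m) = 1.425781 (+); new bracket [0.75, 1]
m = 0.875, h(m) = 0.514893 (+); new bracket [0.875, 1]
m = 0.9375, h(m) = -0.1563 (−); new bracket [0.875, 0.9375]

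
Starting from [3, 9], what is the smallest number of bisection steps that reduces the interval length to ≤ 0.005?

Width after n steps is 6/2^n. Need 2^n ≥ 6/0.005 = 1200.
2^10 = 1024 < 1200 ≤ 2^11 = 2048, so n = 11.

11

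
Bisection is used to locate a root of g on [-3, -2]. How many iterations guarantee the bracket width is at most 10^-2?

Width after n steps is 1/2^n. Need 2^n ≥ 1/10^-2 = 100.
2^6 = 64 < 100 ≤ 2^7 = 128, so n = 7.

7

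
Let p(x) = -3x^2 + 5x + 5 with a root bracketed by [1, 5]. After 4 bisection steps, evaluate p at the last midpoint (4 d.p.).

x = 3 gives p = -7, negative; keep [1, 3]
x = 2 gives p = 3, positive; keep [2, 3]
x = 2.5 gives p = -1.25, negative; keep [2, 2.5]
x = 2.25 gives p = 1.0625, positive; keep [2.25, 2.5]

1.0625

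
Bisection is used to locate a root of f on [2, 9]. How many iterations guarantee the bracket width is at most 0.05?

8

Width after n steps is 7/2^n. Need 2^n ≥ 7/0.05 = 140.
2^7 = 128 < 140 ≤ 2^8 = 256, so n = 8.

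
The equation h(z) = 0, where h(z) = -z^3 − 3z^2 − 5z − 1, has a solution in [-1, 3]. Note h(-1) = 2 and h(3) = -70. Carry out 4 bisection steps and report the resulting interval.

[-0.25, 0]

h(1) = -10 < 0, so the root lies in [-1, 1]
h(0) = -1 < 0, so the root lies in [-1, 0]
h(-0.5) = 0.875 > 0, so the root lies in [-0.5, 0]
h(-0.25) = 0.0781 > 0, so the root lies in [-0.25, 0]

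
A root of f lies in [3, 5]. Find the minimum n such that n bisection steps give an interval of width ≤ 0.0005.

12

Width after n steps is 2/2^n. Need 2^n ≥ 2/0.0005 = 4000.
2^11 = 2048 < 4000 ≤ 2^12 = 4096, so n = 12.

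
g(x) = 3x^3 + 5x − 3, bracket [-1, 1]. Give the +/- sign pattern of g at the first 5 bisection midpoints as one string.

--+++

midpoint 0: g = -3 < 0 → [0, 1]
midpoint 0.5: g = -0.125 < 0 → [0.5, 1]
midpoint 0.75: g = 2.015625 > 0 → [0.5, 0.75]
midpoint 0.625: g = 0.8574 > 0 → [0.5, 0.625]
midpoint 0.5625: g = 0.3464 > 0 → [0.5, 0.5625]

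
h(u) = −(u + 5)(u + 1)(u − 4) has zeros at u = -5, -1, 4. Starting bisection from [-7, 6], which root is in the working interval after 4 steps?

midpoint -0.5: h = 10.125 > 0 → [-0.5, 6]
midpoint 2.75: h = 36.328125 > 0 → [2.75, 6]
midpoint 4.375: h = -18.896484 < 0 → [2.75, 4.375]
midpoint 3.5625: h = 17.0916 > 0 → [3.5625, 4.375]

4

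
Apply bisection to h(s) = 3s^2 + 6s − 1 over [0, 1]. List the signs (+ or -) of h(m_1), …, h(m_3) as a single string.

++-

m = 0.5, h(m) = 2.75 (+); new bracket [0, 0.5]
m = 0.25, h(m) = 0.6875 (+); new bracket [0, 0.25]
m = 0.125, h(m) = -0.203125 (−); new bracket [0.125, 0.25]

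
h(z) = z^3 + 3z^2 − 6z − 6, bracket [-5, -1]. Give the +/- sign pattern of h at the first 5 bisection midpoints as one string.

++---

m = -3, h(m) = 12 (+); new bracket [-5, -3]
m = -4, h(m) = 2 (+); new bracket [-5, -4]
m = -4.5, h(m) = -9.375 (−); new bracket [-4.5, -4]
m = -4.25, h(m) = -3.0781 (−); new bracket [-4.25, -4]
m = -4.125, h(m) = -0.3926 (−); new bracket [-4.125, -4]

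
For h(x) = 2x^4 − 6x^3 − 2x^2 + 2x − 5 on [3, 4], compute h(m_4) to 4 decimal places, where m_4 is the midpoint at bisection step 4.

2.3965

m = 3.5, h(m) = 20.375 (+); new bracket [3, 3.5]
m = 3.25, h(m) = -2.460938 (−); new bracket [3.25, 3.5]
m = 3.375, h(m) = 7.80127 (+); new bracket [3.25, 3.375]
m = 3.3125, h(m) = 2.3965 (+); new bracket [3.25, 3.3125]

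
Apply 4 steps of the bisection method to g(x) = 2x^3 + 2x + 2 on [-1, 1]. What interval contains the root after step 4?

[-0.75, -0.625]

midpoint 0: g = 2 > 0 → [-1, 0]
midpoint -0.5: g = 0.75 > 0 → [-1, -0.5]
midpoint -0.75: g = -0.34375 < 0 → [-0.75, -0.5]
midpoint -0.625: g = 0.2617 > 0 → [-0.75, -0.625]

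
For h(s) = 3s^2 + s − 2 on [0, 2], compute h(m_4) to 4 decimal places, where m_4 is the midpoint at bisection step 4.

m = 1, h(m) = 2 (+); new bracket [0, 1]
m = 0.5, h(m) = -0.75 (−); new bracket [0.5, 1]
m = 0.75, h(m) = 0.4375 (+); new bracket [0.5, 0.75]
m = 0.625, h(m) = -0.2031 (−); new bracket [0.625, 0.75]

-0.2031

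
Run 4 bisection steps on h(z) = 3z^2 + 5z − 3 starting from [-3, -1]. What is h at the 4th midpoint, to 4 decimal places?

midpoint -2: h = -1 < 0 → [-3, -2]
midpoint -2.5: h = 3.25 > 0 → [-2.5, -2]
midpoint -2.25: h = 0.9375 > 0 → [-2.25, -2]
midpoint -2.125: h = -0.0781 < 0 → [-2.25, -2.125]

-0.0781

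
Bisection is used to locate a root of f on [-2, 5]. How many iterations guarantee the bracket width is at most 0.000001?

Width after n steps is 7/2^n. Need 2^n ≥ 7/0.000001 = 7000000.
2^22 = 4194304 < 7000000 ≤ 2^23 = 8388608, so n = 23.

23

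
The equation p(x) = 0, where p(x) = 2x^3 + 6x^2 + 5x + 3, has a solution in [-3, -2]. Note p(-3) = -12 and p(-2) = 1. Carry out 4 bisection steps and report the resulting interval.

p(-2.5) = -3.25 < 0, so the root lies in [-2.5, -2]
p(-2.25) = -0.65625 < 0, so the root lies in [-2.25, -2]
p(-2.125) = 0.277344 > 0, so the root lies in [-2.25, -2.125]
p(-2.1875) = -0.1616 < 0, so the root lies in [-2.1875, -2.125]

[-2.1875, -2.125]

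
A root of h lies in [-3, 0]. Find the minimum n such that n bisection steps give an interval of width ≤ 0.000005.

20

Width after n steps is 3/2^n. Need 2^n ≥ 3/0.000005 = 600000.
2^19 = 524288 < 600000 ≤ 2^20 = 1048576, so n = 20.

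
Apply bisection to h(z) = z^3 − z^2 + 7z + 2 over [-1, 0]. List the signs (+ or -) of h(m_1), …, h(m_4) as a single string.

h(-0.5) = -1.875 < 0, so the root lies in [-0.5, 0]
h(-0.25) = 0.171875 > 0, so the root lies in [-0.5, -0.25]
h(-0.375) = -0.818359 < 0, so the root lies in [-0.375, -0.25]
h(-0.3125) = -0.3157 < 0, so the root lies in [-0.3125, -0.25]

-+--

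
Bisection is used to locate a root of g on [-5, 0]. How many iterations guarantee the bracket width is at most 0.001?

13

Width after n steps is 5/2^n. Need 2^n ≥ 5/0.001 = 5000.
2^12 = 4096 < 5000 ≤ 2^13 = 8192, so n = 13.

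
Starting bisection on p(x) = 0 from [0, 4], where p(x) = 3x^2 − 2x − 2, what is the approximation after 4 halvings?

1.25

x = 2 gives p = 6, positive; keep [0, 2]
x = 1 gives p = -1, negative; keep [1, 2]
x = 1.5 gives p = 1.75, positive; keep [1, 1.5]
x = 1.25 gives p = 0.1875, positive; keep [1, 1.25]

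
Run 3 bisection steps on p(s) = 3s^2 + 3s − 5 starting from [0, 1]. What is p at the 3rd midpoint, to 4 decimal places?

m = 0.5, p(m) = -2.75 (−); new bracket [0.5, 1]
m = 0.75, p(m) = -1.0625 (−); new bracket [0.75, 1]
m = 0.875, p(m) = -0.078125 (−); new bracket [0.875, 1]

-0.0781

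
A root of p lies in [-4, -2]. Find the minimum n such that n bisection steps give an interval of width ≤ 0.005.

9

Width after n steps is 2/2^n. Need 2^n ≥ 2/0.005 = 400.
2^8 = 256 < 400 ≤ 2^9 = 512, so n = 9.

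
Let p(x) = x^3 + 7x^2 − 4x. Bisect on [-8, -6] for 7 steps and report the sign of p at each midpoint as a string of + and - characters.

x = -7 gives p = 28, positive; keep [-8, -7]
x = -7.5 gives p = 1.875, positive; keep [-8, -7.5]
x = -7.75 gives p = -14.046875, negative; keep [-7.75, -7.5]
x = -7.625 gives p = -5.8379, negative; keep [-7.625, -7.5]
x = -7.5625 gives p = -1.9202, negative; keep [-7.5625, -7.5]
x = -7.53125 gives p = -0.0074, negative; keep [-7.53125, -7.5]
x = -7.515625 gives p = 0.9376, positive; keep [-7.53125, -7.515625]

++----+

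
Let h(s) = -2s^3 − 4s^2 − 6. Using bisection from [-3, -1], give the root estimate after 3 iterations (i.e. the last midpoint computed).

-2.25

h(-2) = -6 < 0, so the root lies in [-3, -2]
h(-2.5) = 0.25 > 0, so the root lies in [-2.5, -2]
h(-2.25) = -3.46875 < 0, so the root lies in [-2.5, -2.25]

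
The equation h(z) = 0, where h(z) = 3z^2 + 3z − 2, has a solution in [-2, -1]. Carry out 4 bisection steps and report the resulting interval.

[-1.5, -1.4375]

z = -1.5 gives h = 0.25, positive; keep [-1.5, -1]
z = -1.25 gives h = -1.0625, negative; keep [-1.5, -1.25]
z = -1.375 gives h = -0.453125, negative; keep [-1.5, -1.375]
z = -1.4375 gives h = -0.1133, negative; keep [-1.5, -1.4375]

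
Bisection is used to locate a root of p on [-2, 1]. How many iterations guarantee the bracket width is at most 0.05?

Width after n steps is 3/2^n. Need 2^n ≥ 3/0.05 = 60.
2^5 = 32 < 60 ≤ 2^6 = 64, so n = 6.

6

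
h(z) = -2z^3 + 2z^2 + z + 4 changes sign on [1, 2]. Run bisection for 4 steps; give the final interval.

z = 1.5 gives h = 3.25, positive; keep [1.5, 2]
z = 1.75 gives h = 1.15625, positive; keep [1.75, 2]
z = 1.875 gives h = -0.277344, negative; keep [1.75, 1.875]
z = 1.8125 gives h = 0.4741, positive; keep [1.8125, 1.875]

[1.8125, 1.875]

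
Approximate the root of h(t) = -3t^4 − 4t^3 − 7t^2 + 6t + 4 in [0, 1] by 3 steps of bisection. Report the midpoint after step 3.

m = 0.5, h(m) = 4.5625 (+); new bracket [0.5, 1]
m = 0.75, h(m) = 1.925781 (+); new bracket [0.75, 1]
m = 0.875, h(m) = -0.547607 (−); new bracket [0.75, 0.875]

0.875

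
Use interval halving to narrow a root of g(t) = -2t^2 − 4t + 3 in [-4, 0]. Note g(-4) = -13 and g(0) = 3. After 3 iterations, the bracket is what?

[-3, -2.5]

t = -2 gives g = 3, positive; keep [-4, -2]
t = -3 gives g = -3, negative; keep [-3, -2]
t = -2.5 gives g = 0.5, positive; keep [-3, -2.5]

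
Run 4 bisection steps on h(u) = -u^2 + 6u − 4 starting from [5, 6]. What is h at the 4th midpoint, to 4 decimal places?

h(5.5) = -1.25 < 0, so the root lies in [5, 5.5]
h(5.25) = -0.0625 < 0, so the root lies in [5, 5.25]
h(5.125) = 0.484375 > 0, so the root lies in [5.125, 5.25]
h(5.1875) = 0.2148 > 0, so the root lies in [5.1875, 5.25]

0.2148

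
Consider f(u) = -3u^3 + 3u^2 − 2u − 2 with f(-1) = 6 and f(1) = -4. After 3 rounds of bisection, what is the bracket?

m = 0, f(m) = -2 (−); new bracket [-1, 0]
m = -0.5, f(m) = 0.125 (+); new bracket [-0.5, 0]
m = -0.25, f(m) = -1.265625 (−); new bracket [-0.5, -0.25]

[-0.5, -0.25]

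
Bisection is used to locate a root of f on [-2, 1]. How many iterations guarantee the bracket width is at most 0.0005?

13

Width after n steps is 3/2^n. Need 2^n ≥ 3/0.0005 = 6000.
2^12 = 4096 < 6000 ≤ 2^13 = 8192, so n = 13.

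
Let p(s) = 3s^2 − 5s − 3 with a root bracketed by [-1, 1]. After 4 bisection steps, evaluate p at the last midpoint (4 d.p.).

s = 0 gives p = -3, negative; keep [-1, 0]
s = -0.5 gives p = 0.25, positive; keep [-0.5, 0]
s = -0.25 gives p = -1.5625, negative; keep [-0.5, -0.25]
s = -0.375 gives p = -0.7031, negative; keep [-0.5, -0.375]

-0.7031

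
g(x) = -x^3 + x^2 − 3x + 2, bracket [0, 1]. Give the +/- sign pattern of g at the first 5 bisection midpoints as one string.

+-++-

x = 0.5 gives g = 0.625, positive; keep [0.5, 1]
x = 0.75 gives g = -0.109375, negative; keep [0.5, 0.75]
x = 0.625 gives g = 0.271484, positive; keep [0.625, 0.75]
x = 0.6875 gives g = 0.0852, positive; keep [0.6875, 0.75]
x = 0.71875 gives g = -0.011, negative; keep [0.6875, 0.71875]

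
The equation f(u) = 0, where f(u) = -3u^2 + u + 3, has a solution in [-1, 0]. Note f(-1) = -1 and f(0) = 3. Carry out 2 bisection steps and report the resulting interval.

[-1, -0.75]

u = -0.5 gives f = 1.75, positive; keep [-1, -0.5]
u = -0.75 gives f = 0.5625, positive; keep [-1, -0.75]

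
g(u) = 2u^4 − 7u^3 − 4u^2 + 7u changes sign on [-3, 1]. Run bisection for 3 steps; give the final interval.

u = -1 gives g = -2, negative; keep [-3, -1]
u = -2 gives g = 58, positive; keep [-2, -1]
u = -1.5 gives g = 14.25, positive; keep [-1.5, -1]

[-1.5, -1]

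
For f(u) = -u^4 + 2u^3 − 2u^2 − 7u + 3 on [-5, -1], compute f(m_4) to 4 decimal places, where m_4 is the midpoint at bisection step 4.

m = -3, f(m) = -129 (−); new bracket [-3, -1]
m = -2, f(m) = -23 (−); new bracket [-2, -1]
m = -1.5, f(m) = -2.8125 (−); new bracket [-1.5, -1]
m = -1.25, f(m) = 2.2773 (+); new bracket [-1.5, -1.25]

2.2773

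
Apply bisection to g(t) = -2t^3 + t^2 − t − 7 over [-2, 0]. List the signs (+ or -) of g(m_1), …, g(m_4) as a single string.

-+-+

g(-1) = -3 < 0, so the root lies in [-2, -1]
g(-1.5) = 3.5 > 0, so the root lies in [-1.5, -1]
g(-1.25) = -0.28125 < 0, so the root lies in [-1.5, -1.25]
g(-1.375) = 1.4648 > 0, so the root lies in [-1.375, -1.25]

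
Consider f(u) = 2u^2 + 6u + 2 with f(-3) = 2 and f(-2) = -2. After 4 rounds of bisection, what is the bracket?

[-2.625, -2.5625]

u = -2.5 gives f = -0.5, negative; keep [-3, -2.5]
u = -2.75 gives f = 0.625, positive; keep [-2.75, -2.5]
u = -2.625 gives f = 0.03125, positive; keep [-2.625, -2.5]
u = -2.5625 gives f = -0.2422, negative; keep [-2.625, -2.5625]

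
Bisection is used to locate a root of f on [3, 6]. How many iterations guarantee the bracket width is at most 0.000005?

Width after n steps is 3/2^n. Need 2^n ≥ 3/0.000005 = 600000.
2^19 = 524288 < 600000 ≤ 2^20 = 1048576, so n = 20.

20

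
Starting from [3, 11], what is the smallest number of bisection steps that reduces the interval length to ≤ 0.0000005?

Width after n steps is 8/2^n. Need 2^n ≥ 8/0.0000005 = 16000000.
2^23 = 8388608 < 16000000 ≤ 2^24 = 16777216, so n = 24.

24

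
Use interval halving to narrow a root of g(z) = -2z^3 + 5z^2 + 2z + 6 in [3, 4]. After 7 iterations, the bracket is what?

[3.125, 3.1328125]

z = 3.5 gives g = -11.5, negative; keep [3, 3.5]
z = 3.25 gives g = -3.34375, negative; keep [3, 3.25]
z = 3.125 gives g = 0.042969, positive; keep [3.125, 3.25]
z = 3.1875 gives g = -1.5952, negative; keep [3.125, 3.1875]
z = 3.15625 gives g = -0.7625, negative; keep [3.125, 3.15625]
z = 3.140625 gives g = -0.3564, negative; keep [3.125, 3.140625]
z = 3.1328125 gives g = -0.1559, negative; keep [3.125, 3.1328125]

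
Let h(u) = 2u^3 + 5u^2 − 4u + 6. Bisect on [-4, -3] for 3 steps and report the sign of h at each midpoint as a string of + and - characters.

u = -3.5 gives h = -4.5, negative; keep [-3.5, -3]
u = -3.25 gives h = 3.15625, positive; keep [-3.5, -3.25]
u = -3.375 gives h = -0.433594, negative; keep [-3.375, -3.25]

-+-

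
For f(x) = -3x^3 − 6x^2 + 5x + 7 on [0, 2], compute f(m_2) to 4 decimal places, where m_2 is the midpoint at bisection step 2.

-9.1250

m = 1, f(m) = 3 (+); new bracket [1, 2]
m = 1.5, f(m) = -9.125 (−); new bracket [1, 1.5]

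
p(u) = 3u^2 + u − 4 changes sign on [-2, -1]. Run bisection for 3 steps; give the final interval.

p(-1.5) = 1.25 > 0, so the root lies in [-1.5, -1]
p(-1.25) = -0.5625 < 0, so the root lies in [-1.5, -1.25]
p(-1.375) = 0.296875 > 0, so the root lies in [-1.375, -1.25]

[-1.375, -1.25]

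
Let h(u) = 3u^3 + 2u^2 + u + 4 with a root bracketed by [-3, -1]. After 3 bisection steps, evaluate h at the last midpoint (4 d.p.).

midpoint -2: h = -14 < 0 → [-2, -1]
midpoint -1.5: h = -3.125 < 0 → [-1.5, -1]
midpoint -1.25: h = 0.015625 > 0 → [-1.5, -1.25]

0.0156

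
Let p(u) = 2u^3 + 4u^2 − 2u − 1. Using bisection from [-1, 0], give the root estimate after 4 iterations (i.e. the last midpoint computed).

-0.3125

midpoint -0.5: p = 0.75 > 0 → [-0.5, 0]
midpoint -0.25: p = -0.28125 < 0 → [-0.5, -0.25]
midpoint -0.375: p = 0.207031 > 0 → [-0.375, -0.25]
midpoint -0.3125: p = -0.0454 < 0 → [-0.375, -0.3125]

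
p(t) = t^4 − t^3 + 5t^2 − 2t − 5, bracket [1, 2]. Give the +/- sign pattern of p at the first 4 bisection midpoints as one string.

++--

m = 1.5, p(m) = 4.9375 (+); new bracket [1, 1.5]
m = 1.25, p(m) = 0.800781 (+); new bracket [1, 1.25]
m = 1.125, p(m) = -0.743896 (−); new bracket [1.125, 1.25]
m = 1.1875, p(m) = -0.0102 (−); new bracket [1.1875, 1.25]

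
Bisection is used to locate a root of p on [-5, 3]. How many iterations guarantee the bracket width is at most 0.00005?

Width after n steps is 8/2^n. Need 2^n ≥ 8/0.00005 = 160000.
2^17 = 131072 < 160000 ≤ 2^18 = 262144, so n = 18.

18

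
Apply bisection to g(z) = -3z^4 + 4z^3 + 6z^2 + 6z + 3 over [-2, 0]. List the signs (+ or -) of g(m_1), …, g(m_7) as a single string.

-+-+--+

z = -1 gives g = -4, negative; keep [-1, 0]
z = -0.5 gives g = 0.8125, positive; keep [-1, -0.5]
z = -0.75 gives g = -0.761719, negative; keep [-0.75, -0.5]
z = -0.625 gives g = 0.1594, positive; keep [-0.75, -0.625]
z = -0.6875 gives g = -0.2591, negative; keep [-0.6875, -0.625]
z = -0.65625 gives g = -0.0404, negative; keep [-0.65625, -0.625]
z = -0.640625 gives g = 0.0617, positive; keep [-0.65625, -0.640625]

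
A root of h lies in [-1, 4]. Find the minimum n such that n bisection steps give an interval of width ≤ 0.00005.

17

Width after n steps is 5/2^n. Need 2^n ≥ 5/0.00005 = 100000.
2^16 = 65536 < 100000 ≤ 2^17 = 131072, so n = 17.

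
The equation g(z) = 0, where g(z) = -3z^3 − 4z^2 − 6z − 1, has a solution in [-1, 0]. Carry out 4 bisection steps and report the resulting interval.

[-0.1875, -0.125]

m = -0.5, g(m) = 1.375 (+); new bracket [-0.5, 0]
m = -0.25, g(m) = 0.296875 (+); new bracket [-0.25, 0]
m = -0.125, g(m) = -0.306641 (−); new bracket [-0.25, -0.125]
m = -0.1875, g(m) = 0.0042 (+); new bracket [-0.1875, -0.125]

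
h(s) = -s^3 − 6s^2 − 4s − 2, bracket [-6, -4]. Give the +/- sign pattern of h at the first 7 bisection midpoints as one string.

-+-+-++

midpoint -5: h = -7 < 0 → [-6, -5]
midpoint -5.5: h = 4.875 > 0 → [-5.5, -5]
midpoint -5.25: h = -1.671875 < 0 → [-5.5, -5.25]
midpoint -5.375: h = 1.4434 > 0 → [-5.375, -5.25]
midpoint -5.3125: h = -0.1531 < 0 → [-5.375, -5.3125]
midpoint -5.34375: h = 0.6353 > 0 → [-5.34375, -5.3125]
midpoint -5.328125: h = 0.2387 > 0 → [-5.328125, -5.3125]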